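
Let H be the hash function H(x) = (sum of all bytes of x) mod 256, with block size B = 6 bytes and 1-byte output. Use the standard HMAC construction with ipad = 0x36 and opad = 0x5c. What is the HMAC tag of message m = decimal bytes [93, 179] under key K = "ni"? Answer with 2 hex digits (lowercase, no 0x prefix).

Key "ni" = 6e 69 is 2 bytes ≤ B = 6; zero-pad to 6 bytes: K' = 6e 69 00 00 00 00.
K' ⊕ ipad = 58 5f 36 36 36 36.  K' ⊕ opad = 32 35 5c 5c 5c 5c.
Inner input = (K'⊕ipad) ∥ m = 58 5f 36 36 36 36 ∥ 5d b3.
Inner hash: sum = 88+95+54+54+54+54+93+179 = 671; mod 256 = 159 → 9f.
Outer input = (K'⊕opad) ∥ inner = 32 35 5c 5c 5c 5c ∥ 9f.
Outer hash (tag): sum = 50+53+92+92+92+92+159 = 630; mod 256 = 118 → 76.

76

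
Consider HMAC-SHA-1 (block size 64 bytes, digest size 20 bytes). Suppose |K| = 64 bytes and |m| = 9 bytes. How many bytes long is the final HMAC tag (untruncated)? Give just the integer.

20

The tag is one SHA-1 digest: 20 bytes.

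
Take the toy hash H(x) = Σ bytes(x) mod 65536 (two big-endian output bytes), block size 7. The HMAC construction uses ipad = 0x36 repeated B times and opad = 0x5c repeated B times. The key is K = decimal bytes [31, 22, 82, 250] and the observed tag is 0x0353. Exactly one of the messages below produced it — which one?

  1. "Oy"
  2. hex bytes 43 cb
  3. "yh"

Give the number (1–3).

Key decimal bytes [31, 22, 82, 250] = 1f 16 52 fa is 4 bytes ≤ B = 7; zero-pad to 7 bytes: K' = 1f 16 52 fa 00 00 00.
K' ⊕ ipad = 29 20 64 cc 36 36 36; K' ⊕ opad = 43 4a 0e a6 5c 5c 5c.
m1: inner = H(29 20 64 cc 36 36 36 4f 79) = 02 e3; tag = H(43 4a 0e a6 5c 5c 5c 02 e3) = 033a
m2: inner = H(29 20 64 cc 36 36 36 43 cb) = 03 29; tag = H(43 4a 0e a6 5c 5c 5c 03 29) = 0281
m3: inner = H(29 20 64 cc 36 36 36 79 68) = 02 fc; tag = H(43 4a 0e a6 5c 5c 5c 02 fc) = 0353 ← matches

3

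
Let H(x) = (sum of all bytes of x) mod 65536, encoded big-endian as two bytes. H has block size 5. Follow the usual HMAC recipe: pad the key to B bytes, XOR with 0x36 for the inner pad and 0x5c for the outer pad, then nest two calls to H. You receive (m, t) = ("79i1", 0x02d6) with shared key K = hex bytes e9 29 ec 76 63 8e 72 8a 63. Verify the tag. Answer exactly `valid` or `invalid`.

valid

Key hex bytes e9 29 ec 76 63 8e 72 8a 63 is 9 bytes > B = 5, so hash it first: H(key) = 04 c4, then zero-pad to 5 bytes: K' = 04 c4 00 00 00.
K' ⊕ ipad = 32 f2 36 36 36; K' ⊕ opad = 58 98 5c 5c 5c.
Inner hash: sum = 50+242+54+54+54+55+57+105+49 = 720 → 02 d0.
Outer hash (recomputed tag): sum = 88+152+92+92+92+2+208 = 726 → 02 d6.
Recomputed tag = 02d6; claimed = 02d6 → match.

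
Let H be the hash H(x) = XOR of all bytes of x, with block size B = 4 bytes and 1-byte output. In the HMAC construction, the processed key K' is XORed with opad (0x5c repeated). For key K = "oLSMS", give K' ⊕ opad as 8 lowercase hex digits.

Key "oLSMS" = 6f 4c 53 4d 53 is 5 bytes > B = 4, so hash it first: H(key) = 6e, then zero-pad to 4 bytes: K' = 6e 00 00 00.
XOR each byte with 0x5c: 6e⊕5c=32, 00⊕5c=5c, 00⊕5c=5c, 00⊕5c=5c.

325c5c5c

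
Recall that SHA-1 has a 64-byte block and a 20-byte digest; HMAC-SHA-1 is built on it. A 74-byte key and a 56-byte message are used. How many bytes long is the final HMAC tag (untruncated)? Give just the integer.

20

The tag is one SHA-1 digest: 20 bytes.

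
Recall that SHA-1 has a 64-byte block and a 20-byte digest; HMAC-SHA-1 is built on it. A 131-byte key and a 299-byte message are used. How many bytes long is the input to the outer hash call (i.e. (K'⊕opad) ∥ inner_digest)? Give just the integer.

84

Key is 131 > 64 bytes, so it is hashed to 20 bytes then zero-padded to 64: |K'| = 64.
Outer input = (K'⊕opad) ∥ H(inner) → 64 + 20 = 84 bytes.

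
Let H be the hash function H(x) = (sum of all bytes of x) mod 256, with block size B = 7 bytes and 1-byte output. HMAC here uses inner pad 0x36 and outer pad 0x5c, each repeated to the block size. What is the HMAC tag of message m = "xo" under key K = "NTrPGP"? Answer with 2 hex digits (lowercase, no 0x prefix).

Key "NTrPGP" = 4e 54 72 50 47 50 is 6 bytes ≤ B = 7; zero-pad to 7 bytes: K' = 4e 54 72 50 47 50 00.
K' ⊕ ipad = 78 62 44 66 71 66 36.  K' ⊕ opad = 12 08 2e 0c 1b 0c 5c.
Inner input = (K'⊕ipad) ∥ m = 78 62 44 66 71 66 36 ∥ 78 6f.
Inner hash: sum = 120+98+68+102+113+102+54+120+111 = 888; mod 256 = 120 → 78.
Outer input = (K'⊕opad) ∥ inner = 12 08 2e 0c 1b 0c 5c ∥ 78.
Outer hash (tag): sum = 18+8+46+12+27+12+92+120 = 335; mod 256 = 79 → 4f.

4f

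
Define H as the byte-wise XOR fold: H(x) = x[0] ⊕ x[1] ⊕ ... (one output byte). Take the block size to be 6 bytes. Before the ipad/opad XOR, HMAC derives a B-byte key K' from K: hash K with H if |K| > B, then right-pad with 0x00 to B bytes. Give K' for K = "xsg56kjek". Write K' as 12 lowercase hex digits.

|K| = 9 > B = 6, so first hash the key.
H(K): XOR 78⊕73⊕67⊕35⊕36⊕6b⊕6a⊕65⊕6b = 60.
Zero-pad H(K) = 60 to 6 bytes: K' = 60 00 00 00 00 00.

600000000000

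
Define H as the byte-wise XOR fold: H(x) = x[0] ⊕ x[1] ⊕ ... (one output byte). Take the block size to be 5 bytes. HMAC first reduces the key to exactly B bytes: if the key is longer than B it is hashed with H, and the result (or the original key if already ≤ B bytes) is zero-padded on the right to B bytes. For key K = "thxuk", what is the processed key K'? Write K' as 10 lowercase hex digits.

746878756b

Key "thxuk" = 74 68 78 75 6b is exactly B = 5 bytes: K' = 74 68 78 75 6b.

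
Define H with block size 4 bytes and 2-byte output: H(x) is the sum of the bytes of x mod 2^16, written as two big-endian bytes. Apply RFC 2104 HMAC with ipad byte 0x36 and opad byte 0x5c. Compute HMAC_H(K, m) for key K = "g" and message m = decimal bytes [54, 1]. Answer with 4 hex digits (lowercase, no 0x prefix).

017a

Key "g" = 67 is 1 byte ≤ B = 4; zero-pad to 4 bytes: K' = 67 00 00 00.
K' ⊕ ipad = 51 36 36 36.  K' ⊕ opad = 3b 5c 5c 5c.
Inner input = (K'⊕ipad) ∥ m = 51 36 36 36 ∥ 36 01.
Inner hash: sum = 81+54+54+54+54+1 = 298 → 01 2a.
Outer input = (K'⊕opad) ∥ inner = 3b 5c 5c 5c ∥ 01 2a.
Outer hash (tag): sum = 59+92+92+92+1+42 = 378 → 01 7a.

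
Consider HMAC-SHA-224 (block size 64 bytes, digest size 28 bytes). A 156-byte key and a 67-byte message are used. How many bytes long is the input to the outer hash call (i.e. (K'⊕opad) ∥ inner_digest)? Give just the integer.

92

Key is 156 > 64 bytes, so it is hashed to 28 bytes then zero-padded to 64: |K'| = 64.
Outer input = (K'⊕opad) ∥ H(inner) → 64 + 28 = 92 bytes.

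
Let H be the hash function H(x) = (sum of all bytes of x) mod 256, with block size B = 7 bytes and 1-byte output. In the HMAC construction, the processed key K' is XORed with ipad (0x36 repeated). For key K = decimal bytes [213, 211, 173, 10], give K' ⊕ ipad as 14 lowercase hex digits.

Key decimal bytes [213, 211, 173, 10] = d5 d3 ad 0a is 4 bytes ≤ B = 7; zero-pad to 7 bytes: K' = d5 d3 ad 0a 00 00 00.
XOR each byte with 0x36: d5⊕36=e3, d3⊕36=e5, ad⊕36=9b, 0a⊕36=3c, 00⊕36=36, 00⊕36=36, 00⊕36=36.

e3e59b3c363636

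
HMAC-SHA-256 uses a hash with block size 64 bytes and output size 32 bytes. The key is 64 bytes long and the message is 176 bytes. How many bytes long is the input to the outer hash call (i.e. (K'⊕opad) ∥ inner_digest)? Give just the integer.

96

Key is 64 ≤ 64 bytes, zero-padded: |K'| = 64.
Outer input = (K'⊕opad) ∥ H(inner) → 64 + 32 = 96 bytes.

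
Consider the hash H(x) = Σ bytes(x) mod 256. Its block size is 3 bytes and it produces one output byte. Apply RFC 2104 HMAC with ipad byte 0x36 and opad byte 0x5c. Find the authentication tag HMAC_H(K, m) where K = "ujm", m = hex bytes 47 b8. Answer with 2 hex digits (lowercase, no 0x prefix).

Key "ujm" = 75 6a 6d is exactly B = 3 bytes: K' = 75 6a 6d.
K' ⊕ ipad = 43 5c 5b.  K' ⊕ opad = 29 36 31.
Inner input = (K'⊕ipad) ∥ m = 43 5c 5b ∥ 47 b8.
Inner hash: sum = 67+92+91+71+184 = 505; mod 256 = 249 → f9.
Outer input = (K'⊕opad) ∥ inner = 29 36 31 ∥ f9.
Outer hash (tag): sum = 41+54+49+249 = 393; mod 256 = 137 → 89.

89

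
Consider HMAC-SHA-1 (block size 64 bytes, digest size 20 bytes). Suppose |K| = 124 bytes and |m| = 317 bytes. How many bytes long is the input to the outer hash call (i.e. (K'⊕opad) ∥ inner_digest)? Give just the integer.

Key is 124 > 64 bytes, so it is hashed to 20 bytes then zero-padded to 64: |K'| = 64.
Outer input = (K'⊕opad) ∥ H(inner) → 64 + 20 = 84 bytes.

84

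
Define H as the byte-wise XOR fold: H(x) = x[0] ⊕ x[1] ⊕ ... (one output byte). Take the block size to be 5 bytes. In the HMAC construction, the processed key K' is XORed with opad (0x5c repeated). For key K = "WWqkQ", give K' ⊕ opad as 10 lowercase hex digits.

Key "WWqkQ" = 57 57 71 6b 51 is exactly B = 5 bytes: K' = 57 57 71 6b 51.
XOR each byte with 0x5c: 57⊕5c=0b, 57⊕5c=0b, 71⊕5c=2d, 6b⊕5c=37, 51⊕5c=0d.

0b0b2d370d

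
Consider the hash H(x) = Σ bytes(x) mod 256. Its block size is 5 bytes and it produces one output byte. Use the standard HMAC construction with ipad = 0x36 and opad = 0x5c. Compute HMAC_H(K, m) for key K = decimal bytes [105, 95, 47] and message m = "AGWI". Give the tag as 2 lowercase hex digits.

Key decimal bytes [105, 95, 47] = 69 5f 2f is 3 bytes ≤ B = 5; zero-pad to 5 bytes: K' = 69 5f 2f 00 00.
K' ⊕ ipad = 5f 69 19 36 36.  K' ⊕ opad = 35 03 73 5c 5c.
Inner input = (K'⊕ipad) ∥ m = 5f 69 19 36 36 ∥ 41 47 57 49.
Inner hash: sum = 95+105+25+54+54+65+71+87+73 = 629; mod 256 = 117 → 75.
Outer input = (K'⊕opad) ∥ inner = 35 03 73 5c 5c ∥ 75.
Outer hash (tag): sum = 53+3+115+92+92+117 = 472; mod 256 = 216 → d8.

d8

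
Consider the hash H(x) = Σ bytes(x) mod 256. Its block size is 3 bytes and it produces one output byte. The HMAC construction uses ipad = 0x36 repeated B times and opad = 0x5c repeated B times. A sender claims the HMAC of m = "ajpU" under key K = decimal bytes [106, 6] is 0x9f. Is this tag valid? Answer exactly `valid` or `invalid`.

invalid

Key decimal bytes [106, 6] = 6a 06 is 2 bytes ≤ B = 3; zero-pad to 3 bytes: K' = 6a 06 00.
K' ⊕ ipad = 5c 30 36; K' ⊕ opad = 36 5a 5c.
Inner hash: sum = 92+48+54+97+106+112+85 = 594; mod 256 = 82 → 52.
Outer hash (recomputed tag): sum = 54+90+92+82 = 318; mod 256 = 62 → 3e.
Recomputed tag = 3e; claimed = 9f → mismatch.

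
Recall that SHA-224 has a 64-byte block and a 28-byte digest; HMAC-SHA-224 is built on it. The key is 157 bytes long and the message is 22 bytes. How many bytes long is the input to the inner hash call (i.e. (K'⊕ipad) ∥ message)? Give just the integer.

Key is 157 > 64 bytes, so it is hashed to 28 bytes then zero-padded to 64: |K'| = 64.
Inner input = (K'⊕ipad) ∥ m → 64 + 22 = 86 bytes.

86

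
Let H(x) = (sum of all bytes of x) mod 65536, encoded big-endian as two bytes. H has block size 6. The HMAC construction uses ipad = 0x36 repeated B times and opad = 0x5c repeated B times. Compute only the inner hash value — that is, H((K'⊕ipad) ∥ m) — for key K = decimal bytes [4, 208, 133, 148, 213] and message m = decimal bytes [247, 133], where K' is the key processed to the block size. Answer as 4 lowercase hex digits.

Key decimal bytes [4, 208, 133, 148, 213] = 04 d0 85 94 d5 is 5 bytes ≤ B = 6; zero-pad to 6 bytes: K' = 04 d0 85 94 d5 00.
K' ⊕ ipad = 32 e6 b3 a2 e3 36.
Inner input = 32 e6 b3 a2 e3 36 ∥ f7 85.
Inner hash: sum = 50+230+179+162+227+54+247+133 = 1282 → 05 02.

0502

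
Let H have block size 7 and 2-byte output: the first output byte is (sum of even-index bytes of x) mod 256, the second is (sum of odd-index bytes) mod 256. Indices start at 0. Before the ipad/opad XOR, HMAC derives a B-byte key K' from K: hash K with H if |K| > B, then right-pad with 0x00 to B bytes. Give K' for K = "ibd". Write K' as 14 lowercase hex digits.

69626400000000

Key "ibd" = 69 62 64 is 3 bytes ≤ B = 7; zero-pad to 7 bytes: K' = 69 62 64 00 00 00 00.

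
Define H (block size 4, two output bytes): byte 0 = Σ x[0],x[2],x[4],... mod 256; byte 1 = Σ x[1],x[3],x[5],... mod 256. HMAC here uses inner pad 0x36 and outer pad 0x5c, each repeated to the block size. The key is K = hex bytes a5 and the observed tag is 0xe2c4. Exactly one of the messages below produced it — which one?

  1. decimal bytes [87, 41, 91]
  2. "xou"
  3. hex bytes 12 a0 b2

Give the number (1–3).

Key hex bytes a5 is 1 byte ≤ B = 4; zero-pad to 4 bytes: K' = a5 00 00 00.
K' ⊕ ipad = 93 36 36 36; K' ⊕ opad = f9 5c 5c 5c.
m1: inner = H(93 36 36 36 57 29 5b) = 7b 95; tag = H(f9 5c 5c 5c 7b 95) = d04d
m2: inner = H(93 36 36 36 78 6f 75) = b6 db; tag = H(f9 5c 5c 5c b6 db) = 0b93
m3: inner = H(93 36 36 36 12 a0 b2) = 8d 0c; tag = H(f9 5c 5c 5c 8d 0c) = e2c4 ← matches

3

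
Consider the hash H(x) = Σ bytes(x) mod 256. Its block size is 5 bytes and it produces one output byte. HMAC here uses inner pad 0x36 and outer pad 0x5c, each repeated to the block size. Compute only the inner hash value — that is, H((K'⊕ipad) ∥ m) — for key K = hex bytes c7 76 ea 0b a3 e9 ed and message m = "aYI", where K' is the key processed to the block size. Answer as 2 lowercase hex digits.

Key hex bytes c7 76 ea 0b a3 e9 ed is 7 bytes > B = 5, so hash it first: H(key) = ab, then zero-pad to 5 bytes: K' = ab 00 00 00 00.
K' ⊕ ipad = 9d 36 36 36 36.
Inner input = 9d 36 36 36 36 ∥ 61 59 49.
Inner hash: sum = 157+54+54+54+54+97+89+73 = 632; mod 256 = 120 → 78.

78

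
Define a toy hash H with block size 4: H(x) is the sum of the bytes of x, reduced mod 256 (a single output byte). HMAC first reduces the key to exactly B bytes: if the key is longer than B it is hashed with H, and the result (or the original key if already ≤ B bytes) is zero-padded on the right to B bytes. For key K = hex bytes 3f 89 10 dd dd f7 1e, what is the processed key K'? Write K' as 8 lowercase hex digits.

|K| = 7 > B = 4, so first hash the key.
H(K): sum = 63+137+16+221+221+247+30 = 935; mod 256 = 167 → a7.
Zero-pad H(K) = a7 to 4 bytes: K' = a7 00 00 00.

a7000000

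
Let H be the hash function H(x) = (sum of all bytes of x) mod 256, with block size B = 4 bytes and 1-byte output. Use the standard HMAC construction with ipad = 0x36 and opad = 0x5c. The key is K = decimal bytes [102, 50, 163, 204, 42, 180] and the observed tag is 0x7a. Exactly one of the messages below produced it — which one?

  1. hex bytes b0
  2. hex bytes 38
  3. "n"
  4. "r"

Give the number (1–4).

Key decimal bytes [102, 50, 163, 204, 42, 180] = 66 32 a3 cc 2a b4 is 6 bytes > B = 4, so hash it first: H(key) = e5, then zero-pad to 4 bytes: K' = e5 00 00 00.
K' ⊕ ipad = d3 36 36 36; K' ⊕ opad = b9 5c 5c 5c.
m1: inner = H(d3 36 36 36 b0) = 25; tag = H(b9 5c 5c 5c 25) = f2
m2: inner = H(d3 36 36 36 38) = ad; tag = H(b9 5c 5c 5c ad) = 7a ← matches
m3: inner = H(d3 36 36 36 6e) = e3; tag = H(b9 5c 5c 5c e3) = b0
m4: inner = H(d3 36 36 36 72) = e7; tag = H(b9 5c 5c 5c e7) = b4

2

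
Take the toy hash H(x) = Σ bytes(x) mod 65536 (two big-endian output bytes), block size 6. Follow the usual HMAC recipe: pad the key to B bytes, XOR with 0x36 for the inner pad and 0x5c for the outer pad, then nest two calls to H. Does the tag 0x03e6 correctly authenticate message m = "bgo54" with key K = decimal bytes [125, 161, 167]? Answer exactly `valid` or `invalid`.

valid

Key decimal bytes [125, 161, 167] = 7d a1 a7 is 3 bytes ≤ B = 6; zero-pad to 6 bytes: K' = 7d a1 a7 00 00 00.
K' ⊕ ipad = 4b 97 91 36 36 36; K' ⊕ opad = 21 fd fb 5c 5c 5c.
Inner hash: sum = 75+151+145+54+54+54+98+103+111+53+52 = 950 → 03 b6.
Outer hash (recomputed tag): sum = 33+253+251+92+92+92+3+182 = 998 → 03 e6.
Recomputed tag = 03e6; claimed = 03e6 → match.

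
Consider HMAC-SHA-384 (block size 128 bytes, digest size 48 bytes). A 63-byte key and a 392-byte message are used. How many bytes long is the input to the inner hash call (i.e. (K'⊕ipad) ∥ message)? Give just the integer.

520

Key is 63 ≤ 128 bytes, zero-padded: |K'| = 128.
Inner input = (K'⊕ipad) ∥ m → 128 + 392 = 520 bytes.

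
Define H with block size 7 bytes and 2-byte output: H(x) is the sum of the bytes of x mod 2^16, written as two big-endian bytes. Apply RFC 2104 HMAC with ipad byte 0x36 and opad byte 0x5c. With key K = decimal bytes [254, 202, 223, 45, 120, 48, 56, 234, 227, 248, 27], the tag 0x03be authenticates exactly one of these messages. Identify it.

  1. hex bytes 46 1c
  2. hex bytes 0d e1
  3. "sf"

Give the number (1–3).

2

Key decimal bytes [254, 202, 223, 45, 120, 48, 56, 234, 227, 248, 27] = fe ca df 2d 78 30 38 ea e3 f8 1b is 11 bytes > B = 7, so hash it first: H(key) = 06 94, then zero-pad to 7 bytes: K' = 06 94 00 00 00 00 00.
K' ⊕ ipad = 30 a2 36 36 36 36 36; K' ⊕ opad = 5a c8 5c 5c 5c 5c 5c.
m1: inner = H(30 a2 36 36 36 36 36 46 1c) = 02 42; tag = H(5a c8 5c 5c 5c 5c 5c 02 42) = 0332
m2: inner = H(30 a2 36 36 36 36 36 0d e1) = 02 ce; tag = H(5a c8 5c 5c 5c 5c 5c 02 ce) = 03be ← matches
m3: inner = H(30 a2 36 36 36 36 36 73 66) = 02 b9; tag = H(5a c8 5c 5c 5c 5c 5c 02 b9) = 03a9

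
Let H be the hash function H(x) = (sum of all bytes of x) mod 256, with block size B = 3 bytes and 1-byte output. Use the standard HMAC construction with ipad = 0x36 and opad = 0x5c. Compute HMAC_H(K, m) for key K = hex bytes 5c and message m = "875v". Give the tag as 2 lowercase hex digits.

Key hex bytes 5c is 1 byte ≤ B = 3; zero-pad to 3 bytes: K' = 5c 00 00.
K' ⊕ ipad = 6a 36 36.  K' ⊕ opad = 00 5c 5c.
Inner input = (K'⊕ipad) ∥ m = 6a 36 36 ∥ 38 37 35 76.
Inner hash: sum = 106+54+54+56+55+53+118 = 496; mod 256 = 240 → f0.
Outer input = (K'⊕opad) ∥ inner = 00 5c 5c ∥ f0.
Outer hash (tag): sum = 0+92+92+240 = 424; mod 256 = 168 → a8.

a8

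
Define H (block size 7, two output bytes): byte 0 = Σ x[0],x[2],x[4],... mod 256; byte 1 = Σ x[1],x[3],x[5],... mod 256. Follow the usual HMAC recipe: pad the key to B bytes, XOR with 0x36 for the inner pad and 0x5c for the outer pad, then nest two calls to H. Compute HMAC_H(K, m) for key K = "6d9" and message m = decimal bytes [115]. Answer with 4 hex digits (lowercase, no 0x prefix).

b86b

Key "6d9" = 36 64 39 is 3 bytes ≤ B = 7; zero-pad to 7 bytes: K' = 36 64 39 00 00 00 00.
K' ⊕ ipad = 00 52 0f 36 36 36 36.  K' ⊕ opad = 6a 38 65 5c 5c 5c 5c.
Inner input = (K'⊕ipad) ∥ m = 00 52 0f 36 36 36 36 ∥ 73.
Inner hash: even-index sum = 123 mod 256 = 123; odd-index sum = 305 mod 256 = 49 → 7b 31.
Outer input = (K'⊕opad) ∥ inner = 6a 38 65 5c 5c 5c 5c ∥ 7b 31.
Outer hash (tag): even-index sum = 440 mod 256 = 184; odd-index sum = 363 mod 256 = 107 → b8 6b.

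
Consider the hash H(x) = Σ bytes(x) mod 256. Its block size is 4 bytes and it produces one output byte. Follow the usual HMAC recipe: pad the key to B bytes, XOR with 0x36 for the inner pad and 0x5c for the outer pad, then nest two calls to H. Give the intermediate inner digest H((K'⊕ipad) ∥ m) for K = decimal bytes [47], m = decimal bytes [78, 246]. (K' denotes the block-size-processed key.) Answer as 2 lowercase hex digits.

Key decimal bytes [47] = 2f is 1 byte ≤ B = 4; zero-pad to 4 bytes: K' = 2f 00 00 00.
K' ⊕ ipad = 19 36 36 36.
Inner input = 19 36 36 36 ∥ 4e f6.
Inner hash: sum = 25+54+54+54+78+246 = 511; mod 256 = 255 → ff.

ff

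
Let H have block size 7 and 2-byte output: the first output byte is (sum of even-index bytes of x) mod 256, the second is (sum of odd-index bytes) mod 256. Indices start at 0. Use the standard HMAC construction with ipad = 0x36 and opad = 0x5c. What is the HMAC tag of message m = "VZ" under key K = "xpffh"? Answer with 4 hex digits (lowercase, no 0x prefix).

Key "xpffh" = 78 70 66 66 68 is 5 bytes ≤ B = 7; zero-pad to 7 bytes: K' = 78 70 66 66 68 00 00.
K' ⊕ ipad = 4e 46 50 50 5e 36 36.  K' ⊕ opad = 24 2c 3a 3a 34 5c 5c.
Inner input = (K'⊕ipad) ∥ m = 4e 46 50 50 5e 36 36 ∥ 56 5a.
Inner hash: even-index sum = 396 mod 256 = 140; odd-index sum = 290 mod 256 = 34 → 8c 22.
Outer input = (K'⊕opad) ∥ inner = 24 2c 3a 3a 34 5c 5c ∥ 8c 22.
Outer hash (tag): even-index sum = 272 mod 256 = 16; odd-index sum = 334 mod 256 = 78 → 10 4e.

104e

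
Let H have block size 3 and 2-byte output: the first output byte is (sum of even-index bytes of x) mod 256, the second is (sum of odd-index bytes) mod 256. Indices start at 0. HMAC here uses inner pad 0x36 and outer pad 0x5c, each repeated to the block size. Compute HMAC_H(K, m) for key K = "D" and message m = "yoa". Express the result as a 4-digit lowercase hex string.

8473

Key "D" = 44 is 1 byte ≤ B = 3; zero-pad to 3 bytes: K' = 44 00 00.
K' ⊕ ipad = 72 36 36.  K' ⊕ opad = 18 5c 5c.
Inner input = (K'⊕ipad) ∥ m = 72 36 36 ∥ 79 6f 61.
Inner hash: even-index sum = 279 mod 256 = 23; odd-index sum = 272 mod 256 = 16 → 17 10.
Outer input = (K'⊕opad) ∥ inner = 18 5c 5c ∥ 17 10.
Outer hash (tag): even-index sum = 132 mod 256 = 132; odd-index sum = 115 mod 256 = 115 → 84 73.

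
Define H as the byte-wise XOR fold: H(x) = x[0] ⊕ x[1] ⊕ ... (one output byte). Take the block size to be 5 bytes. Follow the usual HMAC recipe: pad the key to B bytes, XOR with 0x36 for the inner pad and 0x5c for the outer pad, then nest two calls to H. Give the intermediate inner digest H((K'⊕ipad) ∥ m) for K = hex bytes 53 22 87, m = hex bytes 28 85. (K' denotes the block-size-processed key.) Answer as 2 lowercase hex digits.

Key hex bytes 53 22 87 is 3 bytes ≤ B = 5; zero-pad to 5 bytes: K' = 53 22 87 00 00.
K' ⊕ ipad = 65 14 b1 36 36.
Inner input = 65 14 b1 36 36 ∥ 28 85.
Inner hash: XOR 65⊕14⊕b1⊕36⊕36⊕28⊕85 = 6d.

6d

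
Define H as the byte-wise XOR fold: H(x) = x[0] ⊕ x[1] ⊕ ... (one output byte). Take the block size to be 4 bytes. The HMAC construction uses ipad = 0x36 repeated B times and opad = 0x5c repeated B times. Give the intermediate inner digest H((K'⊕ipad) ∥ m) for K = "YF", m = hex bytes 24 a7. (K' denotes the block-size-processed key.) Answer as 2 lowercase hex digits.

9c

Key "YF" = 59 46 is 2 bytes ≤ B = 4; zero-pad to 4 bytes: K' = 59 46 00 00.
K' ⊕ ipad = 6f 70 36 36.
Inner input = 6f 70 36 36 ∥ 24 a7.
Inner hash: XOR 6f⊕70⊕36⊕36⊕24⊕a7 = 9c.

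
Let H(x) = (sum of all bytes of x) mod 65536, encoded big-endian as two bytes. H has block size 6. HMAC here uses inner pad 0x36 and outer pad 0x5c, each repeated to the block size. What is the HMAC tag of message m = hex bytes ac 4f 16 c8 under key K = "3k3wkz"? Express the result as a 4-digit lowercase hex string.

Key "3k3wkz" = 33 6b 33 77 6b 7a is exactly B = 6 bytes: K' = 33 6b 33 77 6b 7a.
K' ⊕ ipad = 05 5d 05 41 5d 4c.  K' ⊕ opad = 6f 37 6f 2b 37 26.
Inner input = (K'⊕ipad) ∥ m = 05 5d 05 41 5d 4c ∥ ac 4f 16 c8.
Inner hash: sum = 5+93+5+65+93+76+172+79+22+200 = 810 → 03 2a.
Outer input = (K'⊕opad) ∥ inner = 6f 37 6f 2b 37 26 ∥ 03 2a.
Outer hash (tag): sum = 111+55+111+43+55+38+3+42 = 458 → 01 ca.

01ca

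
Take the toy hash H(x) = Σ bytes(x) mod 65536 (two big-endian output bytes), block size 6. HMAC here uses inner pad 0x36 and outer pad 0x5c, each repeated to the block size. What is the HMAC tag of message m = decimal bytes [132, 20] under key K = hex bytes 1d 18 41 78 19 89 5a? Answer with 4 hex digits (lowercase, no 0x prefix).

Key hex bytes 1d 18 41 78 19 89 5a is 7 bytes > B = 6, so hash it first: H(key) = 01 ea, then zero-pad to 6 bytes: K' = 01 ea 00 00 00 00.
K' ⊕ ipad = 37 dc 36 36 36 36.  K' ⊕ opad = 5d b6 5c 5c 5c 5c.
Inner input = (K'⊕ipad) ∥ m = 37 dc 36 36 36 36 ∥ 84 14.
Inner hash: sum = 55+220+54+54+54+54+132+20 = 643 → 02 83.
Outer input = (K'⊕opad) ∥ inner = 5d b6 5c 5c 5c 5c ∥ 02 83.
Outer hash (tag): sum = 93+182+92+92+92+92+2+131 = 776 → 03 08.

0308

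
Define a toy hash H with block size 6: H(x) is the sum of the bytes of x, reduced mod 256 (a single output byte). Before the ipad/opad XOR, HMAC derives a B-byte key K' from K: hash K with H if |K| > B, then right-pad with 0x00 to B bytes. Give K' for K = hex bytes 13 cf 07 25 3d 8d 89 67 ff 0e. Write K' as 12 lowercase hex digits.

|K| = 10 > B = 6, so first hash the key.
H(K): sum = 19+207+7+37+61+141+137+103+255+14 = 981; mod 256 = 213 → d5.
Zero-pad H(K) = d5 to 6 bytes: K' = d5 00 00 00 00 00.

d50000000000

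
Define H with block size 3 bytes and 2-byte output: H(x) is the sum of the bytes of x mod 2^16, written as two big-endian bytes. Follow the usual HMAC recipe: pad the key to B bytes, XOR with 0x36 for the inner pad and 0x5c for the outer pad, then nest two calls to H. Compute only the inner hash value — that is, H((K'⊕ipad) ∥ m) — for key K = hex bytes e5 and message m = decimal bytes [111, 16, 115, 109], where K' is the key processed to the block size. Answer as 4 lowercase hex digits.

029e

Key hex bytes e5 is 1 byte ≤ B = 3; zero-pad to 3 bytes: K' = e5 00 00.
K' ⊕ ipad = d3 36 36.
Inner input = d3 36 36 ∥ 6f 10 73 6d.
Inner hash: sum = 211+54+54+111+16+115+109 = 670 → 02 9e.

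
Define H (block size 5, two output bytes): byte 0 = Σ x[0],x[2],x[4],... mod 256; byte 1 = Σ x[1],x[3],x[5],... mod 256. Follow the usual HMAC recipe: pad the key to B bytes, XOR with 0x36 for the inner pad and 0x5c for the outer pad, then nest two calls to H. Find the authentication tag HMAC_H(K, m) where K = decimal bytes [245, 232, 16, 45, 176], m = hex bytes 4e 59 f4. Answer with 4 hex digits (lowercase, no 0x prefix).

1ced

Key decimal bytes [245, 232, 16, 45, 176] = f5 e8 10 2d b0 is exactly B = 5 bytes: K' = f5 e8 10 2d b0.
K' ⊕ ipad = c3 de 26 1b 86.  K' ⊕ opad = a9 b4 4c 71 ec.
Inner input = (K'⊕ipad) ∥ m = c3 de 26 1b 86 ∥ 4e 59 f4.
Inner hash: even-index sum = 456 mod 256 = 200; odd-index sum = 571 mod 256 = 59 → c8 3b.
Outer input = (K'⊕opad) ∥ inner = a9 b4 4c 71 ec ∥ c8 3b.
Outer hash (tag): even-index sum = 540 mod 256 = 28; odd-index sum = 493 mod 256 = 237 → 1c ed.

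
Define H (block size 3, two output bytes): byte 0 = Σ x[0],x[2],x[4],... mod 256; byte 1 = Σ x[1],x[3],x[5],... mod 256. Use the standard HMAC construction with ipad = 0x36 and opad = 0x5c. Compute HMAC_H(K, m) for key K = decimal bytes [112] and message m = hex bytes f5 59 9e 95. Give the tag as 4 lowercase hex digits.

51c6

Key decimal bytes [112] = 70 is 1 byte ≤ B = 3; zero-pad to 3 bytes: K' = 70 00 00.
K' ⊕ ipad = 46 36 36.  K' ⊕ opad = 2c 5c 5c.
Inner input = (K'⊕ipad) ∥ m = 46 36 36 ∥ f5 59 9e 95.
Inner hash: even-index sum = 362 mod 256 = 106; odd-index sum = 457 mod 256 = 201 → 6a c9.
Outer input = (K'⊕opad) ∥ inner = 2c 5c 5c ∥ 6a c9.
Outer hash (tag): even-index sum = 337 mod 256 = 81; odd-index sum = 198 mod 256 = 198 → 51 c6.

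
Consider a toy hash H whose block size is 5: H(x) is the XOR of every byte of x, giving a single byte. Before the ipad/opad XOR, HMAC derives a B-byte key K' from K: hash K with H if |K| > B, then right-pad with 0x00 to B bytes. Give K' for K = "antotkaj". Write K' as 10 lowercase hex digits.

|K| = 8 > B = 5, so first hash the key.
H(K): XOR 61⊕6e⊕74⊕6f⊕74⊕6b⊕61⊕6a = 00.
Zero-pad H(K) = 00 to 5 bytes: K' = 00 00 00 00 00.

0000000000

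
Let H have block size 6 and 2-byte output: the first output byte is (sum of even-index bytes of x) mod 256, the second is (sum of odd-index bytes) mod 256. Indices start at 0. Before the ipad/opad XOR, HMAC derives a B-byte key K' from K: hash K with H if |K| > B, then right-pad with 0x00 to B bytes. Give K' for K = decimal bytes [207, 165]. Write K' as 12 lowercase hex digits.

cfa500000000

Key decimal bytes [207, 165] = cf a5 is 2 bytes ≤ B = 6; zero-pad to 6 bytes: K' = cf a5 00 00 00 00.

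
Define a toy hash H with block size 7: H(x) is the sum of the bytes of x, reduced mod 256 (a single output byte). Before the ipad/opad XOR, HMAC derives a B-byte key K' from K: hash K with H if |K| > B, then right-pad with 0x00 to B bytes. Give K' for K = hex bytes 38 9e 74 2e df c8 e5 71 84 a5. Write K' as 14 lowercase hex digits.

|K| = 10 > B = 7, so first hash the key.
H(K): sum = 56+158+116+46+223+200+229+113+132+165 = 1438; mod 256 = 158 → 9e.
Zero-pad H(K) = 9e to 7 bytes: K' = 9e 00 00 00 00 00 00.

9e000000000000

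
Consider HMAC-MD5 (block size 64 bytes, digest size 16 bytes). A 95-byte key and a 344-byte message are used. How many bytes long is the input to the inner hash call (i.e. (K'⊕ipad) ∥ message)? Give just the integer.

408

Key is 95 > 64 bytes, so it is hashed to 16 bytes then zero-padded to 64: |K'| = 64.
Inner input = (K'⊕ipad) ∥ m → 64 + 344 = 408 bytes.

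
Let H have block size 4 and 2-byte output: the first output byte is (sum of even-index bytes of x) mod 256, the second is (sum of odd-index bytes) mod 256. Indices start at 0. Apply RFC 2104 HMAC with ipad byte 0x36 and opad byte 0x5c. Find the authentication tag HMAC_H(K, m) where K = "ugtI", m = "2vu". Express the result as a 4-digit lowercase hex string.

Key "ugtI" = 75 67 74 49 is exactly B = 4 bytes: K' = 75 67 74 49.
K' ⊕ ipad = 43 51 42 7f.  K' ⊕ opad = 29 3b 28 15.
Inner input = (K'⊕ipad) ∥ m = 43 51 42 7f ∥ 32 76 75.
Inner hash: even-index sum = 300 mod 256 = 44; odd-index sum = 326 mod 256 = 70 → 2c 46.
Outer input = (K'⊕opad) ∥ inner = 29 3b 28 15 ∥ 2c 46.
Outer hash (tag): even-index sum = 125 mod 256 = 125; odd-index sum = 150 mod 256 = 150 → 7d 96.

7d96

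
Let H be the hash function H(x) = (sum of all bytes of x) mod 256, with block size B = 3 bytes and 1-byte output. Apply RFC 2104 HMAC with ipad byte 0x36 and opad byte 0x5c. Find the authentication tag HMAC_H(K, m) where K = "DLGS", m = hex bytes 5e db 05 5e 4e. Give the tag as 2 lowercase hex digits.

a0

Key "DLGS" = 44 4c 47 53 is 4 bytes > B = 3, so hash it first: H(key) = 2a, then zero-pad to 3 bytes: K' = 2a 00 00.
K' ⊕ ipad = 1c 36 36.  K' ⊕ opad = 76 5c 5c.
Inner input = (K'⊕ipad) ∥ m = 1c 36 36 ∥ 5e db 05 5e 4e.
Inner hash: sum = 28+54+54+94+219+5+94+78 = 626; mod 256 = 114 → 72.
Outer input = (K'⊕opad) ∥ inner = 76 5c 5c ∥ 72.
Outer hash (tag): sum = 118+92+92+114 = 416; mod 256 = 160 → a0.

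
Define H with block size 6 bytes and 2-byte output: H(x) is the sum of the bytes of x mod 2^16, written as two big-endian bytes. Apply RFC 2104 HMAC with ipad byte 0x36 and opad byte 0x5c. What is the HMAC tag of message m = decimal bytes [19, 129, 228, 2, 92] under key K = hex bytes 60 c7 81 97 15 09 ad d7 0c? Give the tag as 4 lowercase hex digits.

Key hex bytes 60 c7 81 97 15 09 ad d7 0c is 9 bytes > B = 6, so hash it first: H(key) = 03 ed, then zero-pad to 6 bytes: K' = 03 ed 00 00 00 00.
K' ⊕ ipad = 35 db 36 36 36 36.  K' ⊕ opad = 5f b1 5c 5c 5c 5c.
Inner input = (K'⊕ipad) ∥ m = 35 db 36 36 36 36 ∥ 13 81 e4 02 5c.
Inner hash: sum = 53+219+54+54+54+54+19+129+228+2+92 = 958 → 03 be.
Outer input = (K'⊕opad) ∥ inner = 5f b1 5c 5c 5c 5c ∥ 03 be.
Outer hash (tag): sum = 95+177+92+92+92+92+3+190 = 833 → 03 41.

0341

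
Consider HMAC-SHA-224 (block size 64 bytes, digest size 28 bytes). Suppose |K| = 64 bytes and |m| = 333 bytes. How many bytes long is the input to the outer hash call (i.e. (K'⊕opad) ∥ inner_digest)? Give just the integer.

Key is 64 ≤ 64 bytes, zero-padded: |K'| = 64.
Outer input = (K'⊕opad) ∥ H(inner) → 64 + 28 = 92 bytes.

92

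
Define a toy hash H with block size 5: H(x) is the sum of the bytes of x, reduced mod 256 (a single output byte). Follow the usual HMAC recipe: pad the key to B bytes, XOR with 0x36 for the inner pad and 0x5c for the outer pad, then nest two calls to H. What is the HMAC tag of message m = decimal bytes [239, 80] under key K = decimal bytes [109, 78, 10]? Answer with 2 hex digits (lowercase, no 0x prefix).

0b

Key decimal bytes [109, 78, 10] = 6d 4e 0a is 3 bytes ≤ B = 5; zero-pad to 5 bytes: K' = 6d 4e 0a 00 00.
K' ⊕ ipad = 5b 78 3c 36 36.  K' ⊕ opad = 31 12 56 5c 5c.
Inner input = (K'⊕ipad) ∥ m = 5b 78 3c 36 36 ∥ ef 50.
Inner hash: sum = 91+120+60+54+54+239+80 = 698; mod 256 = 186 → ba.
Outer input = (K'⊕opad) ∥ inner = 31 12 56 5c 5c ∥ ba.
Outer hash (tag): sum = 49+18+86+92+92+186 = 523; mod 256 = 11 → 0b.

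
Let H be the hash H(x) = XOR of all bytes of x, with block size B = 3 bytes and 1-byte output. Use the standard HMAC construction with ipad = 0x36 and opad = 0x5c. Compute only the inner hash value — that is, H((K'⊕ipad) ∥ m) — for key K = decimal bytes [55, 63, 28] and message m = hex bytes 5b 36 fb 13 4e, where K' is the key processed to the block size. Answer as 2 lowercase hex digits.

e9

Key decimal bytes [55, 63, 28] = 37 3f 1c is exactly B = 3 bytes: K' = 37 3f 1c.
K' ⊕ ipad = 01 09 2a.
Inner input = 01 09 2a ∥ 5b 36 fb 13 4e.
Inner hash: XOR 01⊕09⊕2a⊕5b⊕36⊕fb⊕13⊕4e = e9.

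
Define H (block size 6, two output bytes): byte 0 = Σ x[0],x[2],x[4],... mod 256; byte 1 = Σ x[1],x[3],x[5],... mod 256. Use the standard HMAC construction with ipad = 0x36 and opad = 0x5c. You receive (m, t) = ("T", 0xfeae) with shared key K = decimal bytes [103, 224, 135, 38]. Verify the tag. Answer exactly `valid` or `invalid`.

valid

Key decimal bytes [103, 224, 135, 38] = 67 e0 87 26 is 4 bytes ≤ B = 6; zero-pad to 6 bytes: K' = 67 e0 87 26 00 00.
K' ⊕ ipad = 51 d6 b1 10 36 36; K' ⊕ opad = 3b bc db 7a 5c 5c.
Inner hash: even-index sum = 396 mod 256 = 140; odd-index sum = 284 mod 256 = 28 → 8c 1c.
Outer hash (recomputed tag): even-index sum = 510 mod 256 = 254; odd-index sum = 430 mod 256 = 174 → fe ae.
Recomputed tag = feae; claimed = feae → match.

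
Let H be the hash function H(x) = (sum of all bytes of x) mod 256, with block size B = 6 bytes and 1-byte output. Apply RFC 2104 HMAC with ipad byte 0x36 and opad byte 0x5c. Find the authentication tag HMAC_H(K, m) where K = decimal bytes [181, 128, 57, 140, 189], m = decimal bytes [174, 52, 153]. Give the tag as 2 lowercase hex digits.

Key decimal bytes [181, 128, 57, 140, 189] = b5 80 39 8c bd is 5 bytes ≤ B = 6; zero-pad to 6 bytes: K' = b5 80 39 8c bd 00.
K' ⊕ ipad = 83 b6 0f ba 8b 36.  K' ⊕ opad = e9 dc 65 d0 e1 5c.
Inner input = (K'⊕ipad) ∥ m = 83 b6 0f ba 8b 36 ∥ ae 34 99.
Inner hash: sum = 131+182+15+186+139+54+174+52+153 = 1086; mod 256 = 62 → 3e.
Outer input = (K'⊕opad) ∥ inner = e9 dc 65 d0 e1 5c ∥ 3e.
Outer hash (tag): sum = 233+220+101+208+225+92+62 = 1141; mod 256 = 117 → 75.

75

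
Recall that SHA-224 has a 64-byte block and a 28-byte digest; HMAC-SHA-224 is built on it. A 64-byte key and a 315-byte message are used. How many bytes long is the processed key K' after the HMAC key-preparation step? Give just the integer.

64

Key is 64 ≤ 64 bytes, zero-padded: |K'| = 64.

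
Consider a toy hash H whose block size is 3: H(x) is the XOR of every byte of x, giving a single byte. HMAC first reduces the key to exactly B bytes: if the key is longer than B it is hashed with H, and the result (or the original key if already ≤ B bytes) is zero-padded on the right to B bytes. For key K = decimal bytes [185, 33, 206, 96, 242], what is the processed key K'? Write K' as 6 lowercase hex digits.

c40000

|K| = 5 > B = 3, so first hash the key.
H(K): XOR b9⊕21⊕ce⊕60⊕f2 = c4.
Zero-pad H(K) = c4 to 3 bytes: K' = c4 00 00.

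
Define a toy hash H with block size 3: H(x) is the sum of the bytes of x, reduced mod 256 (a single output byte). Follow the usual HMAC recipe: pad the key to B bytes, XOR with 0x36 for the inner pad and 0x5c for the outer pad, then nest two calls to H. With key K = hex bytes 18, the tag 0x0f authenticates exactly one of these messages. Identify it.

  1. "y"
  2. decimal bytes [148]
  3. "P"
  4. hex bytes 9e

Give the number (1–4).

1

Key hex bytes 18 is 1 byte ≤ B = 3; zero-pad to 3 bytes: K' = 18 00 00.
K' ⊕ ipad = 2e 36 36; K' ⊕ opad = 44 5c 5c.
m1: inner = H(2e 36 36 79) = 13; tag = H(44 5c 5c 13) = 0f ← matches
m2: inner = H(2e 36 36 94) = 2e; tag = H(44 5c 5c 2e) = 2a
m3: inner = H(2e 36 36 50) = ea; tag = H(44 5c 5c ea) = e6
m4: inner = H(2e 36 36 9e) = 38; tag = H(44 5c 5c 38) = 34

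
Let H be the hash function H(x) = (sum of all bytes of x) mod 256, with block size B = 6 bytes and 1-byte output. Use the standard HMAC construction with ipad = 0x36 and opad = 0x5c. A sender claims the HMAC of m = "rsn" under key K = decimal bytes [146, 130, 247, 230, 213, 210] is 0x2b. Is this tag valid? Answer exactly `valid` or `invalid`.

Key decimal bytes [146, 130, 247, 230, 213, 210] = 92 82 f7 e6 d5 d2 is exactly B = 6 bytes: K' = 92 82 f7 e6 d5 d2.
K' ⊕ ipad = a4 b4 c1 d0 e3 e4; K' ⊕ opad = ce de ab ba 89 8e.
Inner hash: sum = 164+180+193+208+227+228+114+115+110 = 1539; mod 256 = 3 → 03.
Outer hash (recomputed tag): sum = 206+222+171+186+137+142+3 = 1067; mod 256 = 43 → 2b.
Recomputed tag = 2b; claimed = 2b → match.

valid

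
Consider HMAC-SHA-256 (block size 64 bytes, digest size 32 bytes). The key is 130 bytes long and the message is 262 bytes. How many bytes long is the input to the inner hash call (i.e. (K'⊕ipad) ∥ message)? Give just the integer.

Key is 130 > 64 bytes, so it is hashed to 32 bytes then zero-padded to 64: |K'| = 64.
Inner input = (K'⊕ipad) ∥ m → 64 + 262 = 326 bytes.

326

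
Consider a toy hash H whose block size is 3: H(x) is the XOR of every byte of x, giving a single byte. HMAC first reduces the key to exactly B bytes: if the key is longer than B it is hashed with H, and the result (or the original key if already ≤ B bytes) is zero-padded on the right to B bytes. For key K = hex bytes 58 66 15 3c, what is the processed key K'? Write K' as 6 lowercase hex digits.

|K| = 4 > B = 3, so first hash the key.
H(K): XOR 58⊕66⊕15⊕3c = 17.
Zero-pad H(K) = 17 to 3 bytes: K' = 17 00 00.

170000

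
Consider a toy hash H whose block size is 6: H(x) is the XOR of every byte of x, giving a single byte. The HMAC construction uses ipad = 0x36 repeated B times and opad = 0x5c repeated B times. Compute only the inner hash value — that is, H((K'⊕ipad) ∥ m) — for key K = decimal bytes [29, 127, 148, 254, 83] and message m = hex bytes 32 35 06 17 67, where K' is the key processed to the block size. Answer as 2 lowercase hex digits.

Key decimal bytes [29, 127, 148, 254, 83] = 1d 7f 94 fe 53 is 5 bytes ≤ B = 6; zero-pad to 6 bytes: K' = 1d 7f 94 fe 53 00.
K' ⊕ ipad = 2b 49 a2 c8 65 36.
Inner input = 2b 49 a2 c8 65 36 ∥ 32 35 06 17 67.
Inner hash: XOR 2b⊕49⊕a2⊕c8⊕65⊕36⊕32⊕35⊕06⊕17⊕67 = 2a.

2a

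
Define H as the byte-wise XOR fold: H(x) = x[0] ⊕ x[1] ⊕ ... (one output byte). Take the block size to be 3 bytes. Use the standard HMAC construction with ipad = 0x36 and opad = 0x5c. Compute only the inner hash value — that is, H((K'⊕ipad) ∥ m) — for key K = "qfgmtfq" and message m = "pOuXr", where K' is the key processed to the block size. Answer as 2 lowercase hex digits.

28

Key "qfgmtfq" = 71 66 67 6d 74 66 71 is 7 bytes > B = 3, so hash it first: H(key) = 7e, then zero-pad to 3 bytes: K' = 7e 00 00.
K' ⊕ ipad = 48 36 36.
Inner input = 48 36 36 ∥ 70 4f 75 58 72.
Inner hash: XOR 48⊕36⊕36⊕70⊕4f⊕75⊕58⊕72 = 28.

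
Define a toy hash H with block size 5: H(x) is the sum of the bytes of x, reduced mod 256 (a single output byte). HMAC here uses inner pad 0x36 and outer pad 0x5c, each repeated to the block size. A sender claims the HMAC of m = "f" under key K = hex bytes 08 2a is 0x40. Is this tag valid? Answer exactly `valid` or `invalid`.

Key hex bytes 08 2a is 2 bytes ≤ B = 5; zero-pad to 5 bytes: K' = 08 2a 00 00 00.
K' ⊕ ipad = 3e 1c 36 36 36; K' ⊕ opad = 54 76 5c 5c 5c.
Inner hash: sum = 62+28+54+54+54+102 = 354; mod 256 = 98 → 62.
Outer hash (recomputed tag): sum = 84+118+92+92+92+98 = 576; mod 256 = 64 → 40.
Recomputed tag = 40; claimed = 40 → match.

valid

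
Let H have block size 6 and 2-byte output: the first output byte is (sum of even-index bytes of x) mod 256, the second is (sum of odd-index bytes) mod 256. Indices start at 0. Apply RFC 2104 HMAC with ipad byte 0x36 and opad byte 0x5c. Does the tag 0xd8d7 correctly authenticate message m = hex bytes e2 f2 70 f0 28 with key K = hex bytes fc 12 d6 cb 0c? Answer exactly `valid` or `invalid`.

invalid

Key hex bytes fc 12 d6 cb 0c is 5 bytes ≤ B = 6; zero-pad to 6 bytes: K' = fc 12 d6 cb 0c 00.
K' ⊕ ipad = ca 24 e0 fd 3a 36; K' ⊕ opad = a0 4e 8a 97 50 5c.
Inner hash: even-index sum = 862 mod 256 = 94; odd-index sum = 825 mod 256 = 57 → 5e 39.
Outer hash (recomputed tag): even-index sum = 472 mod 256 = 216; odd-index sum = 378 mod 256 = 122 → d8 7a.
Recomputed tag = d87a; claimed = d8d7 → mismatch.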